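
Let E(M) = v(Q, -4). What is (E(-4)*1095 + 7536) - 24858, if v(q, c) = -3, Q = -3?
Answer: -20607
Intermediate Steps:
E(M) = -3
(E(-4)*1095 + 7536) - 24858 = (-3*1095 + 7536) - 24858 = (-3285 + 7536) - 24858 = 4251 - 24858 = -20607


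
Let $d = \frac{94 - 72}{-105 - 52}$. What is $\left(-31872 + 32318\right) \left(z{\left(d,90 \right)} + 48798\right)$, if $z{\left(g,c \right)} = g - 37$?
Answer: $\frac{3414332930}{157} \approx 2.1747 \cdot 10^{7}$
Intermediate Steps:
$d = - \frac{22}{157}$ ($d = \frac{22}{-157} = 22 \left(- \frac{1}{157}\right) = - \frac{22}{157} \approx -0.14013$)
$z{\left(g,c \right)} = -37 + g$
$\left(-31872 + 32318\right) \left(z{\left(d,90 \right)} + 48798\right) = \left(-31872 + 32318\right) \left(\left(-37 - \frac{22}{157}\right) + 48798\right) = 446 \left(- \frac{5831}{157} + 48798\right) = 446 \cdot \frac{7655455}{157} = \frac{3414332930}{157}$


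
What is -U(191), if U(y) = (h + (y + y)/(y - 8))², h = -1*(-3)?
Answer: -866761/33489 ≈ -25.882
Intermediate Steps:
h = 3
U(y) = (3 + 2*y/(-8 + y))² (U(y) = (3 + (y + y)/(y - 8))² = (3 + (2*y)/(-8 + y))² = (3 + 2*y/(-8 + y))²)
-U(191) = -(-24 + 5*191)²/(-8 + 191)² = -(-24 + 955)²/183² = -931²/33489 = -866761/33489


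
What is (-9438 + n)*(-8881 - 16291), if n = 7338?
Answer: 52861200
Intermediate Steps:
(-9438 + n)*(-8881 - 16291) = (-9438 + 7338)*(-8881 - 16291) = -2100*(-25172) = 52861200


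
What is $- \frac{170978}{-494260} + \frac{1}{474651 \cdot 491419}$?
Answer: $\frac{19940524662779171}{57643695210512970} \approx 0.34593$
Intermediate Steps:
$- \frac{170978}{-494260} + \frac{1}{474651 \cdot 491419} = \left(-170978\right) \left(- \frac{1}{494260}\right) + \frac{1}{474651} \cdot \frac{1}{491419} = \frac{85489}{247130} + \frac{1}{233252519769} = \frac{19940524662779171}{57643695210512970}$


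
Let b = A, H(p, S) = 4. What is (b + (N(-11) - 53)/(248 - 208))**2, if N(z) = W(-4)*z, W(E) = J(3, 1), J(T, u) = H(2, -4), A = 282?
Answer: 125059489/1600 ≈ 78162.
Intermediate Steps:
J(T, u) = 4
W(E) = 4
N(z) = 4*z
b = 282
(b + (N(-11) - 53)/(248 - 208))**2 = (282 + (4*(-11) - 53)/(248 - 208))**2 = (282 + (-44 - 53)/40)**2 = (282 - 97*1/40)**2 = (282 - 97/40)**2 = (11183/40)**2 = 125059489/1600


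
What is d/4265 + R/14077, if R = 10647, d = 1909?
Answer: 10326064/8576915 ≈ 1.2039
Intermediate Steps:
d/4265 + R/14077 = 1909/4265 + 10647/14077 = 1909*(1/4265) + 10647*(1/14077) = 1909/4265 + 1521/2011 = 10326064/8576915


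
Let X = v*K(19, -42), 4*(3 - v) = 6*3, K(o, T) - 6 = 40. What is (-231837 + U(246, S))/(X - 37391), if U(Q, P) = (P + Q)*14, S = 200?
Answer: 225593/37460 ≈ 6.0222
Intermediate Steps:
K(o, T) = 46 (K(o, T) = 6 + 40 = 46)
v = -3/2 (v = 3 - 3*3/2 = 3 - 1/4*18 = 3 - 9/2 = -3/2 ≈ -1.5000)
X = -69 (X = -3/2*46 = -69)
U(Q, P) = 14*P + 14*Q
(-231837 + U(246, S))/(X - 37391) = (-231837 + (14*200 + 14*246))/(-69 - 37391) = (-231837 + (2800 + 3444))/(-37460) = (-231837 + 6244)*(-1/37460) = -225593*(-1/37460) = 225593/37460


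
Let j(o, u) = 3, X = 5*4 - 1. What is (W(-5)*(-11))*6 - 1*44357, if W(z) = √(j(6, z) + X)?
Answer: -44357 - 66*√22 ≈ -44667.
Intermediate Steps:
X = 19 (X = 20 - 1 = 19)
W(z) = √22 (W(z) = √(3 + 19) = √22)
(W(-5)*(-11))*6 - 1*44357 = (√22*(-11))*6 - 1*44357 = -11*√22*6 - 44357 = -66*√22 - 44357 = -44357 - 66*√22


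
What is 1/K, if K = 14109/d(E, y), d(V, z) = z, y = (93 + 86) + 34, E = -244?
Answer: 71/4703 ≈ 0.015097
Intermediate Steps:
y = 213 (y = 179 + 34 = 213)
K = 4703/71 (K = 14109/213 = 14109*(1/213) = 4703/71 ≈ 66.239)
1/K = 1/(4703/71) = 71/4703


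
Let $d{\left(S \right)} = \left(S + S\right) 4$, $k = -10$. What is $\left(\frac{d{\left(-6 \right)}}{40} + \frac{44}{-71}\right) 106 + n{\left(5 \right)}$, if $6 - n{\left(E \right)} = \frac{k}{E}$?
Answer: $- \frac{65636}{355} \approx -184.89$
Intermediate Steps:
$d{\left(S \right)} = 8 S$ ($d{\left(S \right)} = 2 S 4 = 8 S$)
$n{\left(E \right)} = 6 + \frac{10}{E}$ ($n{\left(E \right)} = 6 - - \frac{10}{E} = 6 + \frac{10}{E}$)
$\left(\frac{d{\left(-6 \right)}}{40} + \frac{44}{-71}\right) 106 + n{\left(5 \right)} = \left(\frac{8 \left(-6\right)}{40} + \frac{44}{-71}\right) 106 + \left(6 + \frac{10}{5}\right) = \left(\left(-48\right) \frac{1}{40} + 44 \left(- \frac{1}{71}\right)\right) 106 + \left(6 + 10 \cdot \frac{1}{5}\right) = \left(- \frac{6}{5} - \frac{44}{71}\right) 106 + \left(6 + 2\right) = \left(- \frac{646}{355}\right) 106 + 8 = - \frac{68476}{355} + 8 = - \frac{65636}{355}$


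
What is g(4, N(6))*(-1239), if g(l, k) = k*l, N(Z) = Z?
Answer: -29736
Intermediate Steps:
g(4, N(6))*(-1239) = (6*4)*(-1239) = 24*(-1239) = -29736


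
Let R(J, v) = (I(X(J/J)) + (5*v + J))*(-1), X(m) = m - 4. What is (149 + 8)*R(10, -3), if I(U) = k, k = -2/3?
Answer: 2669/3 ≈ 889.67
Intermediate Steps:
X(m) = -4 + m
k = -⅔ (k = -2*⅓ = -⅔ ≈ -0.66667)
I(U) = -⅔
R(J, v) = ⅔ - J - 5*v (R(J, v) = (-⅔ + (5*v + J))*(-1) = (-⅔ + (J + 5*v))*(-1) = (-⅔ + J + 5*v)*(-1) = ⅔ - J - 5*v)
(149 + 8)*R(10, -3) = (149 + 8)*(⅔ - 1*10 - 5*(-3)) = 157*(⅔ - 10 + 15) = 157*(17/3) = 2669/3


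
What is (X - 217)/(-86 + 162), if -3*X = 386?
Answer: -1037/228 ≈ -4.5482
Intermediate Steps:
X = -386/3 (X = -⅓*386 = -386/3 ≈ -128.67)
(X - 217)/(-86 + 162) = (-386/3 - 217)/(-86 + 162) = -1037/3/76 = -1037/3*1/76 = -1037/228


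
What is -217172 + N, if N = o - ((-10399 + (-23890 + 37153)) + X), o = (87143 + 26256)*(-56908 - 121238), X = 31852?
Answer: -20201830142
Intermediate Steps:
o = -20201578254 (o = 113399*(-178146) = -20201578254)
N = -20201612970 (N = -20201578254 - ((-10399 + (-23890 + 37153)) + 31852) = -20201578254 - ((-10399 + 13263) + 31852) = -20201578254 - (2864 + 31852) = -20201578254 - 1*34716 = -20201578254 - 34716 = -20201612970)
-217172 + N = -217172 - 20201612970 = -20201830142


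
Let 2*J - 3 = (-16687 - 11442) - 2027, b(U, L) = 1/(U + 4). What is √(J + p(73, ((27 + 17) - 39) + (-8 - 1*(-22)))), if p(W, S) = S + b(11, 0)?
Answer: I*√13551690/30 ≈ 122.71*I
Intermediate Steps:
b(U, L) = 1/(4 + U)
J = -30153/2 (J = 3/2 + ((-16687 - 11442) - 2027)/2 = 3/2 + (-28129 - 2027)/2 = 3/2 + (½)*(-30156) = 3/2 - 15078 = -30153/2 ≈ -15077.)
p(W, S) = 1/15 + S (p(W, S) = S + 1/(4 + 11) = S + 1/15 = 1/15 + S)
√(J + p(73, ((27 + 17) - 39) + (-8 - 1*(-22)))) = √(-30153/2 + (1/15 + (((27 + 17) - 39) + (-8 - 1*(-22))))) = √(-30153/2 + (1/15 + ((44 - 39) + (-8 + 22)))) = √(-30153/2 + (1/15 + (5 + 14))) = √(-30153/2 + (1/15 + 19)) = √(-30153/2 + 286/15) = √(-451723/30) = I*√13551690/30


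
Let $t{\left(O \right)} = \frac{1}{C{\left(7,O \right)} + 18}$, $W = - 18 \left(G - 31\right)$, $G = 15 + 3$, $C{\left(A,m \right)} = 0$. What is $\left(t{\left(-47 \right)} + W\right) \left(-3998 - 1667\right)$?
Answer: $- \frac{23866645}{18} \approx -1.3259 \cdot 10^{6}$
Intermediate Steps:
$G = 18$
$W = 234$ ($W = - 18 \left(18 - 31\right) = \left(-18\right) \left(-13\right) = 234$)
$t{\left(O \right)} = \frac{1}{18}$ ($t{\left(O \right)} = \frac{1}{0 + 18} = \frac{1}{18}$)
$\left(t{\left(-47 \right)} + W\right) \left(-3998 - 1667\right) = \left(\frac{1}{18} + 234\right) \left(-3998 - 1667\right) = \frac{4213}{18} \left(-5665\right) = - \frac{23866645}{18}$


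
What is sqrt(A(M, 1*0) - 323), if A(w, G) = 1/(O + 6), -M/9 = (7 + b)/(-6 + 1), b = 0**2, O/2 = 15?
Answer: I*sqrt(11627)/6 ≈ 17.971*I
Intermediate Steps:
O = 30 (O = 2*15 = 30)
b = 0
M = 63/5 (M = -9*(7 + 0)/(-6 + 1) = -63/(-5) = -63*(-1)/5 = -9*(-7/5) = 63/5 ≈ 12.600)
A(w, G) = 1/36 (A(w, G) = 1/(30 + 6) = 1/36)
sqrt(A(M, 1*0) - 323) = sqrt(1/36 - 323) = sqrt(-11627/36) = I*sqrt(11627)/6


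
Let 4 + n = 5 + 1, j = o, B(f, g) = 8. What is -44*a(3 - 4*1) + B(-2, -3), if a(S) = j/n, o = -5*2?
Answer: 228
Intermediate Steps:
o = -10
j = -10
n = 2 (n = -4 + (5 + 1) = -4 + 6 = 2)
a(S) = -5 (a(S) = -10/2 = -10*1/2 = -5)
-44*a(3 - 4*1) + B(-2, -3) = -44*(-5) + 8 = 220 + 8 = 228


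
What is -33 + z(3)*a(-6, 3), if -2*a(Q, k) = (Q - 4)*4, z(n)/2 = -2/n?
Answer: -179/3 ≈ -59.667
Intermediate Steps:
z(n) = -4/n (z(n) = 2*(-2/n) = -4/n)
a(Q, k) = 8 - 2*Q (a(Q, k) = -(Q - 4)*4/2 = -(-4 + Q)*4/2 = -(-16 + 4*Q)/2 = 8 - 2*Q)
-33 + z(3)*a(-6, 3) = -33 + (-4/3)*(8 - 2*(-6)) = -33 + (-4*⅓)*(8 + 12) = -33 - 4/3*20 = -33 - 80/3 = -179/3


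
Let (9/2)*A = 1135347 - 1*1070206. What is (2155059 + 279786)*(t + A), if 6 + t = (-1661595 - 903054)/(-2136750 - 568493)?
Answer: 285949387638050675/8115729 ≈ 3.5234e+10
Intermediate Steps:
t = -13666809/2705243 (t = -6 + (-1661595 - 903054)/(-2136750 - 568493) = -6 - 2564649/(-2705243) = -6 - 2564649*(-1/2705243) = -6 + 2564649/2705243 = -13666809/2705243 ≈ -5.0520)
A = 130282/9 (A = 2*(1135347 - 1*1070206)/9 = 2*(1135347 - 1070206)/9 = (2/9)*65141 = 130282/9 ≈ 14476.)
(2155059 + 279786)*(t + A) = (2155059 + 279786)*(-13666809/2705243 + 130282/9) = 2434845*(352321467245/24347187) = 285949387638050675/8115729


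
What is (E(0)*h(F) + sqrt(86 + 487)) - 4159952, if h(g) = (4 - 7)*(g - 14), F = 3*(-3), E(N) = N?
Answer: -4159952 + sqrt(573) ≈ -4.1599e+6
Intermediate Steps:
F = -9
h(g) = 42 - 3*g (h(g) = -3*(-14 + g) = 42 - 3*g)
(E(0)*h(F) + sqrt(86 + 487)) - 4159952 = (0*(42 - 3*(-9)) + sqrt(86 + 487)) - 4159952 = (0*(42 + 27) + sqrt(573)) - 4159952 = (0*69 + sqrt(573)) - 4159952 = (0 + sqrt(573)) - 4159952 = sqrt(573) - 4159952 = -4159952 + sqrt(573)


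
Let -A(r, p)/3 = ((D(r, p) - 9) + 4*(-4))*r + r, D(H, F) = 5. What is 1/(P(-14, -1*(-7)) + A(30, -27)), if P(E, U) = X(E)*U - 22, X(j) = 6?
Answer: 1/1730 ≈ 0.00057803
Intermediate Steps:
P(E, U) = -22 + 6*U (P(E, U) = 6*U - 22 = -22 + 6*U)
A(r, p) = 57*r (A(r, p) = -3*(((5 - 9) + 4*(-4))*r + r) = -3*((-4 - 16)*r + r) = -3*(-20*r + r) = -(-57)*r = 57*r)
1/(P(-14, -1*(-7)) + A(30, -27)) = 1/((-22 + 6*(-1*(-7))) + 57*30) = 1/((-22 + 6*7) + 1710) = 1/((-22 + 42) + 1710) = 1/(20 + 1710) = 1/1730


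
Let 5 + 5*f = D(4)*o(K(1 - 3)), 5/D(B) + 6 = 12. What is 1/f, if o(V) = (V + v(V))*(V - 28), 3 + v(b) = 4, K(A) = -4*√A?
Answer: -11/769 - 18*I*√2/769 ≈ -0.014304 - 0.033103*I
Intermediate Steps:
D(B) = ⅚ (D(B) = 5/(-6 + 12) = 5/6 = 5*(⅙) = ⅚)
v(b) = 1 (v(b) = -3 + 4 = 1)
o(V) = (1 + V)*(-28 + V) (o(V) = (V + 1)*(V - 28) = (1 + V)*(-28 + V))
f = -11 + 18*I*√2 (f = -1 + (5*(-28 + (-4*√(1 - 3))² - (-108)*√(1 - 3))/6)/5 = -1 + (5*(-28 + (-4*I*√2)² - (-108)*√(-2))/6)/5 = -1 + (5*(-28 + (-4*I*√2)² - (-108)*I*√2)/6)/5 = -1 + (5*(-28 - 32 + 108*I*√2)/6)/5 = -1 + (5*(-60 + 108*I*√2)/6)/5 = -1 + (-50 + 90*I*√2)/5 = -1 + (-10 + 18*I*√2) = -11 + 18*I*√2 ≈ -11.0 + 25.456*I)
1/f = 1/(-11 + 18*I*√2)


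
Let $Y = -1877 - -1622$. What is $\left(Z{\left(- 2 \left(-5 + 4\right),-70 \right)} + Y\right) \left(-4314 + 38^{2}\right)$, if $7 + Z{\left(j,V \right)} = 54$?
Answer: $596960$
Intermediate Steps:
$Z{\left(j,V \right)} = 47$ ($Z{\left(j,V \right)} = -7 + 54 = 47$)
$Y = -255$ ($Y = -1877 + 1622 = -255$)
$\left(Z{\left(- 2 \left(-5 + 4\right),-70 \right)} + Y\right) \left(-4314 + 38^{2}\right) = \left(47 - 255\right) \left(-4314 + 38^{2}\right) = - 208 \left(-4314 + 1444\right) = \left(-208\right) \left(-2870\right) = 596960$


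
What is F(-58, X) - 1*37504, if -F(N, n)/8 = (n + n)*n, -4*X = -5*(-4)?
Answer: -37904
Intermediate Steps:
X = -5 (X = -(-5)*(-4)/4 = -¼*20 = -5)
F(N, n) = -16*n² (F(N, n) = -8*(n + n)*n = -8*2*n*n = -16*n²)
F(-58, X) - 1*37504 = -16*(-5)² - 1*37504 = -16*25 - 37504 = -400 - 37504 = -37904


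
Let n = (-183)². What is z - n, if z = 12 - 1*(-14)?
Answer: -33463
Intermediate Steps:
z = 26 (z = 12 + 14 = 26)
n = 33489
z - n = 26 - 1*33489 = 26 - 33489 = -33463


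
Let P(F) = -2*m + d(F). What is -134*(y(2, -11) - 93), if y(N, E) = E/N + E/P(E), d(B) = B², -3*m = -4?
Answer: 4690067/355 ≈ 13211.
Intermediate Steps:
m = 4/3 (m = -⅓*(-4) = 4/3 ≈ 1.3333)
P(F) = -8/3 + F² (P(F) = -2*4/3 + F² = -8/3 + F²)
y(N, E) = E/N + E/(-8/3 + E²)
-134*(y(2, -11) - 93) = -134*((-11/2 - 11/(-8/3 + (-11)²)) - 93) = -134*((-11*½ - 11/(-8/3 + 121)) - 93) = -134*((-11/2 - 11/355/3) - 93) = -134*((-11/2 - 11*3/355) - 93) = -134*((-11/2 - 33/355) - 93) = -134*(-3971/710 - 93) = -134*(-70001/710) = 4690067/355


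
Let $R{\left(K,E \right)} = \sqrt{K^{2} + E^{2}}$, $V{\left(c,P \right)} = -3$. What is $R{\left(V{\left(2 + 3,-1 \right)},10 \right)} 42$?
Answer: $42 \sqrt{109} \approx 438.49$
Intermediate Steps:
$R{\left(K,E \right)} = \sqrt{E^{2} + K^{2}}$
$R{\left(V{\left(2 + 3,-1 \right)},10 \right)} 42 = \sqrt{10^{2} + \left(-3\right)^{2}} \cdot 42 = \sqrt{100 + 9} \cdot 42 = \sqrt{109} \cdot 42 = 42 \sqrt{109}$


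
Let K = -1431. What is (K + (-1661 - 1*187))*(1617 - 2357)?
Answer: 2426460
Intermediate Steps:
(K + (-1661 - 1*187))*(1617 - 2357) = (-1431 + (-1661 - 1*187))*(1617 - 2357) = (-1431 + (-1661 - 187))*(-740) = (-1431 - 1848)*(-740) = -3279*(-740) = 2426460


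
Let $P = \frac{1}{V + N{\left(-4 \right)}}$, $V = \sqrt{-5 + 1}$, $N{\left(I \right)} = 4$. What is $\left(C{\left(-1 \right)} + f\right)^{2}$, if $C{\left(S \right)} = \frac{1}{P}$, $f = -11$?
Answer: $45 - 28 i \approx 45.0 - 28.0 i$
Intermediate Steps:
$V = 2 i$ ($V = \sqrt{-4} = 2 i \approx 2.0 i$)
$P = \frac{4 - 2 i}{20}$ ($P = \frac{1}{2 i + 4} = \frac{1}{4 + 2 i} = \frac{4 - 2 i}{20} \approx 0.2 - 0.1 i$)
$C{\left(S \right)} = 20 \left(\frac{1}{5} + \frac{i}{10}\right)$ ($C{\left(S \right)} = \frac{1}{\frac{1}{5} - \frac{i}{10}} = 20 \left(\frac{1}{5} + \frac{i}{10}\right)$)
$\left(C{\left(-1 \right)} + f\right)^{2} = \left(\left(4 + 2 i\right) - 11\right)^{2} = \left(-7 + 2 i\right)^{2}$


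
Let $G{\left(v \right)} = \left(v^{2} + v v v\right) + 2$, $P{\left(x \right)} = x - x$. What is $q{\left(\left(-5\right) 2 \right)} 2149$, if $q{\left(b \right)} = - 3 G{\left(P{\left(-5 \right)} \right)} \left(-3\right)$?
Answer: $38682$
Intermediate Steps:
$P{\left(x \right)} = 0$
$G{\left(v \right)} = 2 + v^{2} + v^{3}$ ($G{\left(v \right)} = \left(v^{2} + v^{2} v\right) + 2 = \left(v^{2} + v^{3}\right) + 2 = 2 + v^{2} + v^{3}$)
$q{\left(b \right)} = 18$ ($q{\left(b \right)} = - 3 \left(2 + 0^{2} + 0^{3}\right) \left(-3\right) = - 3 \left(2 + 0 + 0\right) \left(-3\right) = \left(-3\right) 2 \left(-3\right) = \left(-6\right) \left(-3\right) = 18$)
$q{\left(\left(-5\right) 2 \right)} 2149 = 18 \cdot 2149 = 38682$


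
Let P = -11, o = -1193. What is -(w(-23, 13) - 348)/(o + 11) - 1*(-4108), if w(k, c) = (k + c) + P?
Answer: 1618429/394 ≈ 4107.7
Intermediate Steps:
w(k, c) = -11 + c + k (w(k, c) = (k + c) - 11 = (c + k) - 11 = -11 + c + k)
-(w(-23, 13) - 348)/(o + 11) - 1*(-4108) = -((-11 + 13 - 23) - 348)/(-1193 + 11) - 1*(-4108) = -(-21 - 348)/(-1182) + 4108 = -(-369)*(-1)/1182 + 4108 = -1*123/394 + 4108 = -123/394 + 4108 = 1618429/394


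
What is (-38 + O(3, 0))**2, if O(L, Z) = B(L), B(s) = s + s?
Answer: 1024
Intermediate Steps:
B(s) = 2*s
O(L, Z) = 2*L
(-38 + O(3, 0))**2 = (-38 + 2*3)**2 = (-38 + 6)**2 = (-32)**2 = 1024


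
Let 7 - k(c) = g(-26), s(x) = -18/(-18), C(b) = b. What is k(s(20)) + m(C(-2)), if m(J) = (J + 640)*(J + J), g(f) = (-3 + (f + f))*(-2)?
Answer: -2655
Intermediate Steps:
g(f) = 6 - 4*f (g(f) = (-3 + 2*f)*(-2) = 6 - 4*f)
s(x) = 1 (s(x) = -18*(-1/18) = 1)
m(J) = 2*J*(640 + J) (m(J) = (640 + J)*(2*J) = 2*J*(640 + J))
k(c) = -103 (k(c) = 7 - (6 - 4*(-26)) = 7 - (6 + 104) = 7 - 1*110 = 7 - 110 = -103)
k(s(20)) + m(C(-2)) = -103 + 2*(-2)*(640 - 2) = -103 + 2*(-2)*638 = -103 - 2552 = -2655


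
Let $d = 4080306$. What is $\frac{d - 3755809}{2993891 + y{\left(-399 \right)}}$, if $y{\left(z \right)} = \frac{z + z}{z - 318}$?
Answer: $\frac{77554783}{715540215} \approx 0.10839$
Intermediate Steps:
$y{\left(z \right)} = \frac{2 z}{-318 + z}$
$\frac{d - 3755809}{2993891 + y{\left(-399 \right)}} = \frac{4080306 - 3755809}{2993891 + 2 \left(-399\right) \frac{1}{-318 - 399}} = \frac{324497}{2993891 + 2 \left(-399\right) \frac{1}{-717}} = \frac{324497}{2993891 + 2 \left(-399\right) \left(- \frac{1}{717}\right)} = \frac{324497}{2993891 + \frac{266}{239}} = \frac{324497}{\frac{715540215}{239}} = 324497 \cdot \frac{239}{715540215} = \frac{77554783}{715540215}$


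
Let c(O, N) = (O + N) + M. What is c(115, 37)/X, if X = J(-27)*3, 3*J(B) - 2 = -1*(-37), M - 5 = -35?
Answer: 122/39 ≈ 3.1282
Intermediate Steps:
M = -30 (M = 5 - 35 = -30)
J(B) = 13 (J(B) = 2/3 + (-1*(-37))/3 = 2/3 + (1/3)*37 = 2/3 + 37/3 = 13)
X = 39 (X = 13*3 = 39)
c(O, N) = -30 + N + O (c(O, N) = (O + N) - 30 = (N + O) - 30 = -30 + N + O)
c(115, 37)/X = (-30 + 37 + 115)/39 = 122*(1/39) = 122/39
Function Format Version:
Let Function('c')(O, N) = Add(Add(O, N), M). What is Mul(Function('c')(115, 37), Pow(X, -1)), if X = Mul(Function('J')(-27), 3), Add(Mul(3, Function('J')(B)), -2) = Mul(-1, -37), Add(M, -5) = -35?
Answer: Rational(122, 39) ≈ 3.1282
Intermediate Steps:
M = -30 (M = Add(5, -35) = -30)
Function('J')(B) = 13 (Function('J')(B) = Add(Rational(2, 3), Mul(Rational(1, 3), Mul(-1, -37))) = Add(Rational(2, 3), Mul(Rational(1, 3), 37)) = Add(Rational(2, 3), Rational(37, 3)) = 13)
X = 39 (X = Mul(13, 3) = 39)
Function('c')(O, N) = Add(-30, N, O) (Function('c')(O, N) = Add(Add(O, N), -30) = Add(Add(N, O), -30) = Add(-30, N, O))
Mul(Function('c')(115, 37), Pow(X, -1)) = Mul(Add(-30, 37, 115), Pow(39, -1)) = Mul(122, Rational(1, 39)) = Rational(122, 39)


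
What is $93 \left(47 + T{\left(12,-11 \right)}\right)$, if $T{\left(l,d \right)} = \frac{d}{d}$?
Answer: $4464$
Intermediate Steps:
$T{\left(l,d \right)} = 1$
$93 \left(47 + T{\left(12,-11 \right)}\right) = 93 \left(47 + 1\right) = 93 \cdot 48 = 4464$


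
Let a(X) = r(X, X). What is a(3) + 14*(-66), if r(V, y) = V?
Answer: -921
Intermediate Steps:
a(X) = X
a(3) + 14*(-66) = 3 + 14*(-66) = 3 - 924 = -921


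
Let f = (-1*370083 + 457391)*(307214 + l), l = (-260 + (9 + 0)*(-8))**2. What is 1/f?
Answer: 1/36445676904 ≈ 2.7438e-11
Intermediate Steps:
l = 110224 (l = (-260 + 9*(-8))**2 = (-260 - 72)**2 = (-332)**2 = 110224)
f = 36445676904 (f = (-1*370083 + 457391)*(307214 + 110224) = (-370083 + 457391)*417438 = 87308*417438 = 36445676904)
1/f = 1/36445676904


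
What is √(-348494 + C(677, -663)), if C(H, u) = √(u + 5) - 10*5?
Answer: √(-348544 + I*√658) ≈ 0.022 + 590.38*I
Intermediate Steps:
C(H, u) = -50 + √(5 + u) (C(H, u) = √(5 + u) - 50 = -50 + √(5 + u))
√(-348494 + C(677, -663)) = √(-348494 + (-50 + √(5 - 663))) = √(-348494 + (-50 + √(-658))) = √(-348494 + (-50 + I*√658)) = √(-348544 + I*√658)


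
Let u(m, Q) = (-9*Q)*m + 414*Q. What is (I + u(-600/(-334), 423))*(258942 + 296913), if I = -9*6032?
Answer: 10581910577190/167 ≈ 6.3365e+10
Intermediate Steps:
u(m, Q) = 414*Q - 9*Q*m (u(m, Q) = -9*Q*m + 414*Q = 414*Q - 9*Q*m)
I = -54288
(I + u(-600/(-334), 423))*(258942 + 296913) = (-54288 + 9*423*(46 - (-600)/(-334)))*(258942 + 296913) = (-54288 + 9*423*(46 - (-600)*(-1)/334))*555855 = (-54288 + 9*423*(46 - 1*300/167))*555855 = (-54288 + 9*423*(46 - 300/167))*555855 = (-54288 + 9*423*(7382/167))*555855 = (-54288 + 28103274/167)*555855 = (19037178/167)*555855 = 10581910577190/167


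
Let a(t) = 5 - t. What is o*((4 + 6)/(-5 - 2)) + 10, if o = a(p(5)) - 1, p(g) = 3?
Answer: 60/7 ≈ 8.5714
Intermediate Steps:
o = 1 (o = (5 - 1*3) - 1 = (5 - 3) - 1 = 2 - 1 = 1)
o*((4 + 6)/(-5 - 2)) + 10 = 1*((4 + 6)/(-5 - 2)) + 10 = 1*(10/(-7)) + 10 = 1*(10*(-⅐)) + 10 = 1*(-10/7) + 10 = -10/7 + 10 = 60/7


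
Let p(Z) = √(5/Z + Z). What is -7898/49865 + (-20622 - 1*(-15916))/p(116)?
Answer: -7898/49865 - 9412*√390369/13461 ≈ -437.02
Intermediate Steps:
p(Z) = √(Z + 5/Z)
-7898/49865 + (-20622 - 1*(-15916))/p(116) = -7898/49865 + (-20622 - 1*(-15916))/(√(116 + 5/116)) = -7898*1/49865 + (-20622 + 15916)/(√(116 + 5*(1/116))) = -7898/49865 - 4706/√(116 + 5/116) = -7898/49865 - 4706*2*√390369/13461 = -7898/49865 - 9412*√390369/13461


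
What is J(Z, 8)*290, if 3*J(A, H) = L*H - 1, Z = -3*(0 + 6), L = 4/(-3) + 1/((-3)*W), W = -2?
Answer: -8990/9 ≈ -998.89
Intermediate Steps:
L = -7/6 (L = 4/(-3) + 1/(-3*(-2)) = 4*(-⅓) - ⅓*(-½) = -4/3 + ⅙ = -7/6 ≈ -1.1667)
Z = -18 (Z = -3*6 = -18)
J(A, H) = -⅓ - 7*H/18 (J(A, H) = (-7*H/6 - 1)/3 = (-1 - 7*H/6)/3 = -⅓ - 7*H/18)
J(Z, 8)*290 = (-⅓ - 7/18*8)*290 = (-⅓ - 28/9)*290 = -31/9*290 = -8990/9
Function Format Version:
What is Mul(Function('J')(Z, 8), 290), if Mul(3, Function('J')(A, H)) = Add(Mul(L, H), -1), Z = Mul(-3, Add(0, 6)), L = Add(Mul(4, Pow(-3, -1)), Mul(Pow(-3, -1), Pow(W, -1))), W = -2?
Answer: Rational(-8990, 9) ≈ -998.89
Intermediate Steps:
L = Rational(-7, 6) (L = Add(Mul(4, Pow(-3, -1)), Mul(Pow(-3, -1), Pow(-2, -1))) = Add(Mul(4, Rational(-1, 3)), Mul(Rational(-1, 3), Rational(-1, 2))) = Add(Rational(-4, 3), Rational(1, 6)) = Rational(-7, 6) ≈ -1.1667)
Z = -18 (Z = Mul(-3, 6) = -18)
Function('J')(A, H) = Add(Rational(-1, 3), Mul(Rational(-7, 18), H)) (Function('J')(A, H) = Mul(Rational(1, 3), Add(Mul(Rational(-7, 6), H), -1)) = Mul(Rational(1, 3), Add(-1, Mul(Rational(-7, 6), H))) = Add(Rational(-1, 3), Mul(Rational(-7, 18), H)))
Mul(Function('J')(Z, 8), 290) = Mul(Add(Rational(-1, 3), Mul(Rational(-7, 18), 8)), 290) = Mul(Add(Rational(-1, 3), Rational(-28, 9)), 290) = Mul(Rational(-31, 9), 290) = Rational(-8990, 9)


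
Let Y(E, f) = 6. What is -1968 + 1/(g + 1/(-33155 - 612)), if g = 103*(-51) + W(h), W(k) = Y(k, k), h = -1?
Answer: -348681319367/177175450 ≈ -1968.0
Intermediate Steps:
W(k) = 6
g = -5247 (g = 103*(-51) + 6 = -5253 + 6 = -5247)
-1968 + 1/(g + 1/(-33155 - 612)) = -1968 + 1/(-5247 + 1/(-33155 - 612)) = -1968 + 1/(-5247 + 1/(-33767)) = -1968 + 1/(-5247 - 1/33767) = -1968 + 1/(-177175450/33767) = -1968 - 33767/177175450 = -348681319367/177175450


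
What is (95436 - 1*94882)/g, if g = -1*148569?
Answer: -554/148569 ≈ -0.0037289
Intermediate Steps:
g = -148569
(95436 - 1*94882)/g = (95436 - 1*94882)/(-148569) = (95436 - 94882)*(-1/148569) = 554*(-1/148569) = -554/148569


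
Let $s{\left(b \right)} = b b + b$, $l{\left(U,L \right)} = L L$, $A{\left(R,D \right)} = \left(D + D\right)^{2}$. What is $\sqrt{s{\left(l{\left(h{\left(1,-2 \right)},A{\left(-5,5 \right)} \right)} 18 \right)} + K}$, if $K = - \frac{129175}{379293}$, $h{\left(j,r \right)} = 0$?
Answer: $\frac{5 \sqrt{352453151034478461}}{16491} \approx 1.8 \cdot 10^{5}$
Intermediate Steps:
$A{\left(R,D \right)} = 4 D^{2}$ ($A{\left(R,D \right)} = \left(2 D\right)^{2} = 4 D^{2}$)
$l{\left(U,L \right)} = L^{2}$
$s{\left(b \right)} = b + b^{2}$ ($s{\left(b \right)} = b^{2} + b = b + b^{2}$)
$K = - \frac{129175}{379293}$ ($K = \left(-129175\right) \frac{1}{379293} = - \frac{129175}{379293} \approx -0.34057$)
$\sqrt{s{\left(l{\left(h{\left(1,-2 \right)},A{\left(-5,5 \right)} \right)} 18 \right)} + K} = \sqrt{\left(4 \cdot 5^{2}\right)^{2} \cdot 18 \left(1 + \left(4 \cdot 5^{2}\right)^{2} \cdot 18\right) - \frac{129175}{379293}} = \sqrt{\left(4 \cdot 25\right)^{2} \cdot 18 \left(1 + \left(4 \cdot 25\right)^{2} \cdot 18\right) - \frac{129175}{379293}} = \sqrt{100^{2} \cdot 18 \left(1 + 100^{2} \cdot 18\right) - \frac{129175}{379293}} = \sqrt{10000 \cdot 18 \left(1 + 10000 \cdot 18\right) - \frac{129175}{379293}} = \sqrt{180000 \left(1 + 180000\right) - \frac{129175}{379293}} = \sqrt{180000 \cdot 180001 - \frac{129175}{379293}} = \sqrt{32400180000 - \frac{129175}{379293}} = \sqrt{\frac{12289161472610825}{379293}} = \frac{5 \sqrt{352453151034478461}}{16491}$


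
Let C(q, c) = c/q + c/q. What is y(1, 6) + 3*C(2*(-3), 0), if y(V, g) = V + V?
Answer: 2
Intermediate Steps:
C(q, c) = 2*c/q
y(V, g) = 2*V
y(1, 6) + 3*C(2*(-3), 0) = 2*1 + 3*(2*0/(2*(-3))) = 2 + 3*(2*0/(-6)) = 2 + 3*(2*0*(-1/6)) = 2 + 3*0 = 2 + 0 = 2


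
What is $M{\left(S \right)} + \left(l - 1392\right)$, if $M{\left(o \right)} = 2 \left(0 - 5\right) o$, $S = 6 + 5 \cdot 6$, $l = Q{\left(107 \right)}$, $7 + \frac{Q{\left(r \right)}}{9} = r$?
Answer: $-852$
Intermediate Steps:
$Q{\left(r \right)} = -63 + 9 r$
$l = 900$ ($l = -63 + 9 \cdot 107 = -63 + 963 = 900$)
$S = 36$ ($S = 6 + 30 = 36$)
$M{\left(o \right)} = - 10 o$ ($M{\left(o \right)} = 2 \left(-5\right) o = - 10 o$)
$M{\left(S \right)} + \left(l - 1392\right) = \left(-10\right) 36 + \left(900 - 1392\right) = -360 - 492 = -852$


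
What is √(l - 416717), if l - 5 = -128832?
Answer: 6*I*√15154 ≈ 738.61*I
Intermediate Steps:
l = -128827 (l = 5 - 128832 = -128827)
√(l - 416717) = √(-128827 - 416717) = √(-545544) = 6*I*√15154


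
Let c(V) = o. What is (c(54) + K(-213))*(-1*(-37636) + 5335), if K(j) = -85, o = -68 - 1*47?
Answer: -8594200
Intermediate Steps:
o = -115 (o = -68 - 47 = -115)
c(V) = -115
(c(54) + K(-213))*(-1*(-37636) + 5335) = (-115 - 85)*(-1*(-37636) + 5335) = -200*(37636 + 5335) = -200*42971 = -8594200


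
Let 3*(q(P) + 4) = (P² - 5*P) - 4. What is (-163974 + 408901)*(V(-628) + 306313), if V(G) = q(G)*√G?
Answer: 75024324151 + 194720883832*I*√157/3 ≈ 7.5024e+10 + 8.1328e+11*I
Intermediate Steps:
q(P) = -16/3 - 5*P/3 + P²/3 (q(P) = -4 + ((P² - 5*P) - 4)/3 = -4 + (-4 + P² - 5*P)/3 = -4 + (-4/3 - 5*P/3 + P²/3) = -16/3 - 5*P/3 + P²/3)
V(G) = √G*(-16/3 - 5*G/3 + G²/3) (V(G) = (-16/3 - 5*G/3 + G²/3)*√G = √G*(-16/3 - 5*G/3 + G²/3))
(-163974 + 408901)*(V(-628) + 306313) = (-163974 + 408901)*(√(-628)*(-16 + (-628)² - 5*(-628))/3 + 306313) = 244927*((2*I*√157)*(-16 + 394384 + 3140)/3 + 306313) = 244927*((⅓)*(2*I*√157)*397508 + 306313) = 244927*(795016*I*√157/3 + 306313) = 244927*(306313 + 795016*I*√157/3) = 75024324151 + 194720883832*I*√157/3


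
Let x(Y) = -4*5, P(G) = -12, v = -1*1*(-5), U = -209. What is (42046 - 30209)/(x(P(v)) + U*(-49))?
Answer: 11837/10221 ≈ 1.1581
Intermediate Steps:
v = 5 (v = -1*(-5) = 5)
x(Y) = -20
(42046 - 30209)/(x(P(v)) + U*(-49)) = (42046 - 30209)/(-20 - 209*(-49)) = 11837/(-20 + 10241) = 11837/10221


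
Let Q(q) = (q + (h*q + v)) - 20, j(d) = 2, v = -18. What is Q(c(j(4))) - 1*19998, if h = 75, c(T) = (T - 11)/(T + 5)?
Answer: -140936/7 ≈ -20134.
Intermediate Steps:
c(T) = (-11 + T)/(5 + T)
Q(q) = -38 + 76*q (Q(q) = (q + (75*q - 18)) - 20 = (q + (-18 + 75*q)) - 20 = (-18 + 76*q) - 20 = -38 + 76*q)
Q(c(j(4))) - 1*19998 = (-38 + 76*((-11 + 2)/(5 + 2))) - 1*19998 = (-38 + 76*(-9/7)) - 19998 = (-38 - 684/7) - 19998 = -950/7 - 19998 = -140936/7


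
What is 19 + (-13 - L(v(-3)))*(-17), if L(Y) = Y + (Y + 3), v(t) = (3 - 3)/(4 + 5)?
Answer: 291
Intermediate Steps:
v(t) = 0 (v(t) = 0/9 = 0*(1/9) = 0)
L(Y) = 3 + 2*Y (L(Y) = Y + (3 + Y) = 3 + 2*Y)
19 + (-13 - L(v(-3)))*(-17) = 19 + (-13 - (3 + 2*0))*(-17) = 19 + (-13 - (3 + 0))*(-17) = 19 + (-13 - 1*3)*(-17) = 19 + (-13 - 3)*(-17) = 19 - 16*(-17) = 19 + 272 = 291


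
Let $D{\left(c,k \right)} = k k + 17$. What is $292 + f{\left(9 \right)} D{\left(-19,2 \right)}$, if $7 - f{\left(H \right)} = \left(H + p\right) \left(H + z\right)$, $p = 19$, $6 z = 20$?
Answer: $-6813$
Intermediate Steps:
$z = \frac{10}{3}$ ($z = \frac{1}{6} \cdot 20 = \frac{10}{3} \approx 3.3333$)
$D{\left(c,k \right)} = 17 + k^{2}$ ($D{\left(c,k \right)} = k^{2} + 17 = 17 + k^{2}$)
$f{\left(H \right)} = 7 - \left(19 + H\right) \left(\frac{10}{3} + H\right)$ ($f{\left(H \right)} = 7 - \left(H + 19\right) \left(H + \frac{10}{3}\right) = 7 - \left(19 + H\right) \left(\frac{10}{3} + H\right)$)
$292 + f{\left(9 \right)} D{\left(-19,2 \right)} = 292 + \left(- \frac{169}{3} - 9^{2} - 201\right) \left(17 + 2^{2}\right) = 292 + \left(- \frac{169}{3} - 81 - 201\right) \left(17 + 4\right) = 292 + \left(- \frac{169}{3} - 81 - 201\right) 21 = 292 - 7105 = -6813$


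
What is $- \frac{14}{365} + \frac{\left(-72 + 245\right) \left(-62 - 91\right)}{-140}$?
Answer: $\frac{386369}{2044} \approx 189.03$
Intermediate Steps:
$- \frac{14}{365} + \frac{\left(-72 + 245\right) \left(-62 - 91\right)}{-140} = \left(-14\right) \frac{1}{365} + 173 \left(-153\right) \left(- \frac{1}{140}\right) = - \frac{14}{365} - - \frac{26469}{140} = - \frac{14}{365} + \frac{26469}{140} = \frac{386369}{2044}$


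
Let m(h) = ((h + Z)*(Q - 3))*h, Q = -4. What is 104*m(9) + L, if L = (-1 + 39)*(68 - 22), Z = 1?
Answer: -63772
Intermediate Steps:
L = 1748 (L = 38*46 = 1748)
m(h) = h*(-7 - 7*h) (m(h) = ((h + 1)*(-4 - 3))*h = ((1 + h)*(-7))*h = (-7 - 7*h)*h = h*(-7 - 7*h))
104*m(9) + L = 104*(-7*9*(1 + 9)) + 1748 = 104*(-7*9*10) + 1748 = 104*(-630) + 1748 = -65520 + 1748 = -63772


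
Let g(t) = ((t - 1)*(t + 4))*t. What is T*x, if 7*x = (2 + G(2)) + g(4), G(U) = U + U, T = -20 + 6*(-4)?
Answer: -4488/7 ≈ -641.14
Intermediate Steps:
T = -44 (T = -20 - 24 = -44)
g(t) = t*(-1 + t)*(4 + t) (g(t) = ((-1 + t)*(4 + t))*t = t*(-1 + t)*(4 + t))
G(U) = 2*U
x = 102/7 (x = ((2 + 2*2) + 4*(-4 + 4**2 + 3*4))/7 = ((2 + 4) + 4*(-4 + 16 + 12))/7 = (6 + 4*24)/7 = (6 + 96)/7 = (1/7)*102 = 102/7 ≈ 14.571)
T*x = -44*102/7 = -4488/7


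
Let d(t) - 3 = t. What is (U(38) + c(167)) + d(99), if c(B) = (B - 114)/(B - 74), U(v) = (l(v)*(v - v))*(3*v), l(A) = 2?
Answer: 9539/93 ≈ 102.57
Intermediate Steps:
d(t) = 3 + t
U(v) = 0 (U(v) = (2*(v - v))*(3*v) = (2*0)*(3*v) = 0*(3*v) = 0)
c(B) = (-114 + B)/(-74 + B)
(U(38) + c(167)) + d(99) = (0 + (-114 + 167)/(-74 + 167)) + (3 + 99) = (0 + 53/93) + 102 = 53/93 + 102 = 9539/93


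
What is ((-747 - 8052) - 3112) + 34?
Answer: -11877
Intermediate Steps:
((-747 - 8052) - 3112) + 34 = (-8799 - 3112) + 34 = -11911 + 34 = -11877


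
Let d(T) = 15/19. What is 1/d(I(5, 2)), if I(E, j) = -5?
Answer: 19/15 ≈ 1.2667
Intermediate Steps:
d(T) = 15/19 (d(T) = 15*(1/19) = 15/19)
1/d(I(5, 2)) = 1/(15/19) = 19/15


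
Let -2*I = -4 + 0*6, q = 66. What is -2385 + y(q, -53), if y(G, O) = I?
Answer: -2383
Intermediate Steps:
I = 2 (I = -(-4 + 0*6)/2 = -(-4 + 0)/2 = -½*(-4) = 2)
y(G, O) = 2
-2385 + y(q, -53) = -2385 + 2 = -2383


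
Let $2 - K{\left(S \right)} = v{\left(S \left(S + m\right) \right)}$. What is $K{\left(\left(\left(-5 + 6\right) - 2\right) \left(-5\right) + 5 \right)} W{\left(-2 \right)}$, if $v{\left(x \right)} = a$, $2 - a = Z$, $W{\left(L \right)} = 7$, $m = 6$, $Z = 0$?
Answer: $0$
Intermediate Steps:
$a = 2$ ($a = 2 - 0 = 2 + 0 = 2$)
$v{\left(x \right)} = 2$
$K{\left(S \right)} = 0$ ($K{\left(S \right)} = 2 - 2 = 0$)
$K{\left(\left(\left(-5 + 6\right) - 2\right) \left(-5\right) + 5 \right)} W{\left(-2 \right)} = 0 \cdot 7 = 0$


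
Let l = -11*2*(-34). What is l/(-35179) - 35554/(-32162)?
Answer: 613348495/565713499 ≈ 1.0842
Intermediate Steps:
l = 748 (l = -22*(-34) = 748)
l/(-35179) - 35554/(-32162) = 748/(-35179) - 35554/(-32162) = 748*(-1/35179) - 35554*(-1/32162) = -748/35179 + 17777/16081 = 613348495/565713499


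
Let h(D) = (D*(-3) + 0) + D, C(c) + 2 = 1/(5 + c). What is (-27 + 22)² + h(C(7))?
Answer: 173/6 ≈ 28.833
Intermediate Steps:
C(c) = -2 + 1/(5 + c)
h(D) = -2*D (h(D) = (-3*D + 0) + D = -3*D + D = -2*D)
(-27 + 22)² + h(C(7)) = (-27 + 22)² - 2*(-9 - 2*7)/(5 + 7) = (-5)² - 2*(-9 - 14)/12 = 25 - (-23)/6 = 25 - 2*(-23/12) = 25 + 23/6 = 173/6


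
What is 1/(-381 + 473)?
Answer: 1/92 ≈ 0.010870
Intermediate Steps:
1/(-381 + 473) = 1/92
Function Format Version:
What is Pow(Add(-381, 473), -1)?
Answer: Rational(1, 92) ≈ 0.010870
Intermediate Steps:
Pow(Add(-381, 473), -1) = Pow(92, -1) = Rational(1, 92)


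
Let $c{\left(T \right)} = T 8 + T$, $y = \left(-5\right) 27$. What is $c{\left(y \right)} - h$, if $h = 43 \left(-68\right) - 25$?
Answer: $1734$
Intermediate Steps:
$y = -135$
$c{\left(T \right)} = 9 T$ ($c{\left(T \right)} = 8 T + T = 9 T$)
$h = -2949$ ($h = -2924 - 25 = -2949$)
$c{\left(y \right)} - h = 9 \left(-135\right) - -2949 = -1215 + 2949 = 1734$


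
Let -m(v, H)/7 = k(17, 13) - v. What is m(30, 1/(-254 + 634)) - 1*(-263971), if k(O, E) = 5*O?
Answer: 263586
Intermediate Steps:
m(v, H) = -595 + 7*v (m(v, H) = -7*(5*17 - v) = -7*(85 - v) = -595 + 7*v)
m(30, 1/(-254 + 634)) - 1*(-263971) = (-595 + 7*30) - 1*(-263971) = (-595 + 210) + 263971 = -385 + 263971 = 263586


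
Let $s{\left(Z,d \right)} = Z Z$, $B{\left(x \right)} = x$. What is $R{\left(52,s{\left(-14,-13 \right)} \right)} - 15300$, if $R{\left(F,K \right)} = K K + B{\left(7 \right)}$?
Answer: $23123$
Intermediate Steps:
$s{\left(Z,d \right)} = Z^{2}$
$R{\left(F,K \right)} = 7 + K^{2}$ ($R{\left(F,K \right)} = K K + 7 = K^{2} + 7 = 7 + K^{2}$)
$R{\left(52,s{\left(-14,-13 \right)} \right)} - 15300 = \left(7 + \left(\left(-14\right)^{2}\right)^{2}\right) - 15300 = \left(7 + 196^{2}\right) - 15300 = \left(7 + 38416\right) - 15300 = 38423 - 15300 = 23123$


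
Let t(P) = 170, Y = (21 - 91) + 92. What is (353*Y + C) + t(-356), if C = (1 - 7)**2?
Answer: 7972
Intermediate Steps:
Y = 22 (Y = -70 + 92 = 22)
C = 36 (C = (-6)**2 = 36)
(353*Y + C) + t(-356) = (353*22 + 36) + 170 = (7766 + 36) + 170 = 7802 + 170 = 7972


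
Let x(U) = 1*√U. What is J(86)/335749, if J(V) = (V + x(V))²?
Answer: (86 + √86)²/335749 ≈ 0.027035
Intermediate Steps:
x(U) = √U
J(V) = (V + √V)²
J(86)/335749 = (86 + √86)²/335749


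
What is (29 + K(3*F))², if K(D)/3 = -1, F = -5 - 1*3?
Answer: 676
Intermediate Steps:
F = -8 (F = -5 - 3 = -8)
K(D) = -3 (K(D) = 3*(-1) = -3)
(29 + K(3*F))² = (29 - 3)² = 26² = 676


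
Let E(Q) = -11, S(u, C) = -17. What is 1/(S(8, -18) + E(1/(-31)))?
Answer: -1/28 ≈ -0.035714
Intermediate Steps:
1/(S(8, -18) + E(1/(-31))) = 1/(-17 - 11) = 1/(-28) = -1/28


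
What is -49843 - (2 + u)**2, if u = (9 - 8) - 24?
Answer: -50284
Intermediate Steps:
u = -23 (u = 1 - 24 = -23)
-49843 - (2 + u)**2 = -49843 - (2 - 23)**2 = -49843 - 1*(-21)**2 = -49843 - 1*441 = -49843 - 441 = -50284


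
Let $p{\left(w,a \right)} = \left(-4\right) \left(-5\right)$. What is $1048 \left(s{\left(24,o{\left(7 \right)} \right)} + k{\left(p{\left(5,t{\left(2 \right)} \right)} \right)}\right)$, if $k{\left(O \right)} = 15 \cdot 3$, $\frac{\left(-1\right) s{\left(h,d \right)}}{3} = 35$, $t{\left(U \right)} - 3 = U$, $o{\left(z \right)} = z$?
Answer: $-62880$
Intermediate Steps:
$t{\left(U \right)} = 3 + U$
$p{\left(w,a \right)} = 20$
$s{\left(h,d \right)} = -105$ ($s{\left(h,d \right)} = \left(-3\right) 35 = -105$)
$k{\left(O \right)} = 45$
$1048 \left(s{\left(24,o{\left(7 \right)} \right)} + k{\left(p{\left(5,t{\left(2 \right)} \right)} \right)}\right) = 1048 \left(-105 + 45\right) = 1048 \left(-60\right) = -62880$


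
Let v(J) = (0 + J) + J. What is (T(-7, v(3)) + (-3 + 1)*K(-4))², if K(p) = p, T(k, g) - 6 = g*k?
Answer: 784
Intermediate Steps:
v(J) = 2*J (v(J) = J + J = 2*J)
T(k, g) = 6 + g*k
(T(-7, v(3)) + (-3 + 1)*K(-4))² = ((6 + (2*3)*(-7)) + (-3 + 1)*(-4))² = ((6 + 6*(-7)) - 2*(-4))² = ((6 - 42) + 8)² = (-36 + 8)² = (-28)² = 784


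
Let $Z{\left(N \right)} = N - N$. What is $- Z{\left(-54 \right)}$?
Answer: $0$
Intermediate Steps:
$Z{\left(N \right)} = 0$
$- Z{\left(-54 \right)} = \left(-1\right) 0 = 0$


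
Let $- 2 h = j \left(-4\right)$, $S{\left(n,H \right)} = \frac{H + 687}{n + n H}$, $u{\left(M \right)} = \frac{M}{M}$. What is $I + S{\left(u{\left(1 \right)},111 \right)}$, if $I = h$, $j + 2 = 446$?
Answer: $\frac{7161}{8} \approx 895.13$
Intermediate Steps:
$j = 444$ ($j = -2 + 446 = 444$)
$u{\left(M \right)} = 1$
$S{\left(n,H \right)} = \frac{687 + H}{n + H n}$
$h = 888$ ($h = - \frac{444 \left(-4\right)}{2} = \left(- \frac{1}{2}\right) \left(-1776\right) = 888$)
$I = 888$
$I + S{\left(u{\left(1 \right)},111 \right)} = 888 + \frac{687 + 111}{1 \left(1 + 111\right)} = 888 + 1 \cdot \frac{1}{112} \cdot 798 = 888 + \frac{57}{8} = \frac{7161}{8}$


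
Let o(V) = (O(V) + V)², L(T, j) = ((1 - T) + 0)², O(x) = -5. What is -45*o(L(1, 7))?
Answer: -1125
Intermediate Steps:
L(T, j) = (1 - T)²
o(V) = (-5 + V)²
-45*o(L(1, 7)) = -45*(-5 + (-1 + 1)²)² = -45*(-5 + 0²)² = -45*(-5 + 0)² = -45*(-5)² = -45*25 = -1125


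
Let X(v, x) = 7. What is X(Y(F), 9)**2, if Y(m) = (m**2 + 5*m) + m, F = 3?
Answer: 49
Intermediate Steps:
Y(m) = m**2 + 6*m
X(Y(F), 9)**2 = 7**2 = 49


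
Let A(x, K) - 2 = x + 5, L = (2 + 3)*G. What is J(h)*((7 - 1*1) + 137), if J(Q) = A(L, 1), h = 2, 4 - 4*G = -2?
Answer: 4147/2 ≈ 2073.5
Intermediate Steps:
G = 3/2 (G = 1 - 1/4*(-2) = 1 + 1/2 = 3/2 ≈ 1.5000)
L = 15/2 (L = (2 + 3)*(3/2) = 5*(3/2) = 15/2 ≈ 7.5000)
A(x, K) = 7 + x (A(x, K) = 2 + (x + 5) = 2 + (5 + x) = 7 + x)
J(Q) = 29/2 (J(Q) = 7 + 15/2 = 29/2)
J(h)*((7 - 1*1) + 137) = 29*((7 - 1*1) + 137)/2 = 29*((7 - 1) + 137)/2 = 29*(6 + 137)/2 = (29/2)*143 = 4147/2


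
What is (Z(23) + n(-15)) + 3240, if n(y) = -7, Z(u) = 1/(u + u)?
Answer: 148719/46 ≈ 3233.0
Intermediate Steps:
Z(u) = 1/(2*u)
(Z(23) + n(-15)) + 3240 = ((½)/23 - 7) + 3240 = ((½)*(1/23) - 7) + 3240 = (1/46 - 7) + 3240 = -321/46 + 3240 = 148719/46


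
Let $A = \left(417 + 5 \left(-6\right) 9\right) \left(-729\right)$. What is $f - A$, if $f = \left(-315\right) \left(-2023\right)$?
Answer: $744408$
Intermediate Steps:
$f = 637245$
$A = -107163$ ($A = \left(417 - 270\right) \left(-729\right) = 147 \left(-729\right) = -107163$)
$f - A = 637245 - -107163 = 637245 + 107163 = 744408$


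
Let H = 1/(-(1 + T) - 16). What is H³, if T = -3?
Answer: -1/2744 ≈ -0.00036443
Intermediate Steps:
H = -1/14 (H = 1/(-(1 - 3) - 16) = 1/(-1*(-2) - 16) = 1/(2 - 16) = 1/(-14) = -1/14 ≈ -0.071429)
H³ = (-1/14)³ = -1/2744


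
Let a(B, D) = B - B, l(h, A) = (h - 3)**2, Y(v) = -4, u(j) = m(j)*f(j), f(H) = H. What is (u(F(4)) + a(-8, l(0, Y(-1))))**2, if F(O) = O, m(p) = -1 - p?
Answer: 400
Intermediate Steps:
u(j) = j*(-1 - j) (u(j) = (-1 - j)*j = j*(-1 - j))
l(h, A) = (-3 + h)**2
a(B, D) = 0
(u(F(4)) + a(-8, l(0, Y(-1))))**2 = (-1*4*(1 + 4) + 0)**2 = (-1*4*5 + 0)**2 = (-20 + 0)**2 = (-20)**2 = 400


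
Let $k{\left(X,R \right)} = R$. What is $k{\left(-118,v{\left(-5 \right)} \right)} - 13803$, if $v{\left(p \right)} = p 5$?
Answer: $-13828$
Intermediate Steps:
$v{\left(p \right)} = 5 p$
$k{\left(-118,v{\left(-5 \right)} \right)} - 13803 = 5 \left(-5\right) - 13803 = -25 - 13803 = -13828$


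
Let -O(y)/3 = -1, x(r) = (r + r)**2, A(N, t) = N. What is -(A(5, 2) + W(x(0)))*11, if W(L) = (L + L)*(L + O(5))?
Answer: -55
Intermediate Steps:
x(r) = 4*r**2 (x(r) = (2*r)**2 = 4*r**2)
O(y) = 3 (O(y) = -3*(-1) = 3)
W(L) = 2*L*(3 + L) (W(L) = (L + L)*(L + 3) = (2*L)*(3 + L) = 2*L*(3 + L))
-(A(5, 2) + W(x(0)))*11 = -(5 + 2*(4*0**2)*(3 + 4*0**2))*11 = -(5 + 2*(4*0)*(3 + 4*0))*11 = -(5 + 2*0*(3 + 0))*11 = -(5 + 2*0*3)*11 = -(5 + 0)*11 = -5*11 = -1*55 = -55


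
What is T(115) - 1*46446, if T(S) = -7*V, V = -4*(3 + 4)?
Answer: -46250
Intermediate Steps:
V = -28 (V = -4*7 = -28)
T(S) = 196 (T(S) = -7*(-28) = 196)
T(115) - 1*46446 = 196 - 1*46446 = 196 - 46446 = -46250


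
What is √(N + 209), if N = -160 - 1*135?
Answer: I*√86 ≈ 9.2736*I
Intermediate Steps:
N = -295 (N = -160 - 135 = -295)
√(N + 209) = √(-295 + 209) = √(-86) = I*√86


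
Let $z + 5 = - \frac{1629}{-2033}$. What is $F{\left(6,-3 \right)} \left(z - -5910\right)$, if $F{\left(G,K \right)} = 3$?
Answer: $\frac{36019482}{2033} \approx 17717.0$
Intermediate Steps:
$z = - \frac{8536}{2033}$ ($z = -5 - \frac{1629}{-2033} = -5 - - \frac{1629}{2033} = -5 + \frac{1629}{2033} = - \frac{8536}{2033} \approx -4.1987$)
$F{\left(6,-3 \right)} \left(z - -5910\right) = 3 \left(- \frac{8536}{2033} - -5910\right) = 3 \left(- \frac{8536}{2033} + 5910\right) = 3 \cdot \frac{12006494}{2033} = \frac{36019482}{2033}$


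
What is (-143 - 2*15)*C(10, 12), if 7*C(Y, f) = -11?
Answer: 1903/7 ≈ 271.86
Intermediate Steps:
C(Y, f) = -11/7 (C(Y, f) = (⅐)*(-11) = -11/7)
(-143 - 2*15)*C(10, 12) = (-143 - 2*15)*(-11/7) = (-143 - 30)*(-11/7) = -173*(-11/7) = 1903/7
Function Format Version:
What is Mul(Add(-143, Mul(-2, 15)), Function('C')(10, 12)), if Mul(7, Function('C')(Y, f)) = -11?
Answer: Rational(1903, 7) ≈ 271.86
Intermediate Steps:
Function('C')(Y, f) = Rational(-11, 7) (Function('C')(Y, f) = Mul(Rational(1, 7), -11) = Rational(-11, 7))
Mul(Add(-143, Mul(-2, 15)), Function('C')(10, 12)) = Mul(Add(-143, Mul(-2, 15)), Rational(-11, 7)) = Mul(Add(-143, -30), Rational(-11, 7)) = Mul(-173, Rational(-11, 7)) = Rational(1903, 7)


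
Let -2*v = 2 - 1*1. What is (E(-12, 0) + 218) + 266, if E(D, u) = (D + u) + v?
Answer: 943/2 ≈ 471.50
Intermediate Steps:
v = -1/2 (v = -(2 - 1*1)/2 = -(2 - 1)/2 = -1/2*1 = -1/2 ≈ -0.50000)
E(D, u) = -1/2 + D + u (E(D, u) = (D + u) - 1/2 = -1/2 + D + u)
(E(-12, 0) + 218) + 266 = ((-1/2 - 12 + 0) + 218) + 266 = (-25/2 + 218) + 266 = 411/2 + 266 = 943/2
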